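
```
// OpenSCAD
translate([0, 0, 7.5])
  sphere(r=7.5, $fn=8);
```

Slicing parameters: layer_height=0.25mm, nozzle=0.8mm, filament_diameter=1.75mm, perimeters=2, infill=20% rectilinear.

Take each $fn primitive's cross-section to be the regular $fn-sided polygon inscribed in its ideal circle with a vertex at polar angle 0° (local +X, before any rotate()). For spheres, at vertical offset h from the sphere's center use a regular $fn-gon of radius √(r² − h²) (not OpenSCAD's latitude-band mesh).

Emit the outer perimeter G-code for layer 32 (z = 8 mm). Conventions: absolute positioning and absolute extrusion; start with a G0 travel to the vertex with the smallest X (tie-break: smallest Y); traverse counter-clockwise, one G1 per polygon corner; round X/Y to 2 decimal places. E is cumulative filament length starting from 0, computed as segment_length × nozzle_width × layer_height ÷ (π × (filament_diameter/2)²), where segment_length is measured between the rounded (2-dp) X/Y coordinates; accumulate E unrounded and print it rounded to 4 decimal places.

G0 X-7.48 Y0.00 Z8.00
G1 X-5.29 Y-5.29 E0.4761
G1 X0.00 Y-7.48 E0.9521
G1 X5.29 Y-5.29 E1.4282
G1 X7.48 Y0.00 E1.9043
G1 X5.29 Y5.29 E2.3803
G1 X0.00 Y7.48 E2.8564
G1 X-5.29 Y5.29 E3.3325
G1 X-7.48 Y0.00 E3.8086

At z = 8 mm: the r=7.5 sphere slices to a regular 8-gon of circumradius 7.483 (√(r²−h²) with h=0.5 from center). The outline is a single polygon with 8 vertices. Extrusion per mm of travel: 0.8 × 0.25 / (π × 0.875²) = 0.083150. Accumulating E over each segment gives final E = 3.8086.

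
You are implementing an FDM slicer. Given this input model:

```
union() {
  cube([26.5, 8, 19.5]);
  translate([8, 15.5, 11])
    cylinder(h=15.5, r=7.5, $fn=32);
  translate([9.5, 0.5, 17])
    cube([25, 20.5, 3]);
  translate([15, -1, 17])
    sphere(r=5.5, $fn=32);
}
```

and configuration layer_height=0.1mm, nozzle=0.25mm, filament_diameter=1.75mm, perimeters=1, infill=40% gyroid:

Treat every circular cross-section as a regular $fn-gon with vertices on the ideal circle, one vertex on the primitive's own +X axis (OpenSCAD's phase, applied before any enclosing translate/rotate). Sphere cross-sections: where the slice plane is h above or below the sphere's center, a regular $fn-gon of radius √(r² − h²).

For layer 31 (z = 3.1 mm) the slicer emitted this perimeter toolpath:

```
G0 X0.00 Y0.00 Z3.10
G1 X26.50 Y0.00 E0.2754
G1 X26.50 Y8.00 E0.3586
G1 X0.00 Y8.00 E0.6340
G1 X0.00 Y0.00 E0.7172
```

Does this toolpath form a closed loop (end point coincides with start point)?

yes

Start point (G0): (0.00, 0.00). End point (last G1): the path returns to the start — closed.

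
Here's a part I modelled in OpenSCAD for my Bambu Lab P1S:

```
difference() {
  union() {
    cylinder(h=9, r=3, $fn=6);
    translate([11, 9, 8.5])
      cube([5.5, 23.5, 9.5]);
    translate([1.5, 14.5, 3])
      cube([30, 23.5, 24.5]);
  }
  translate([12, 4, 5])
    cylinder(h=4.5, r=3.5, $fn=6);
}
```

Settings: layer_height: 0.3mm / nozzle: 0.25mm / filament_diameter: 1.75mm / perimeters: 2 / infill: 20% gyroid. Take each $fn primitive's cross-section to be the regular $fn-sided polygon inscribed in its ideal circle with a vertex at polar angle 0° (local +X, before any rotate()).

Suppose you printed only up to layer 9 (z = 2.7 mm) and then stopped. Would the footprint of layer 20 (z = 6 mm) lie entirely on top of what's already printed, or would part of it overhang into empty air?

Compare the two slices. At z = 2.7: the r=3 cylinder contributes a regular 6-gon of circumradius 3 (area = (6/2)·3.000²·sin(360°/6) = 23.38 mm²); the cube at (11, 9) is absent (z outside [8.5, 18]); the cube at (1.5, 14.5) does not reach this height (z outside [3, 27.5]); Combining (union): only the r=3 cylinder is present, so the union is just that shape — area = 23.38 mm²; the cylinder at (12, 4) does not reach this height (z outside [5, 9.5]); Taking the first minus the rest: none of the subtracted shapes is present at this height, so the result so far is unchanged — area = 23.38 mm². At z = 6: the cylinder: section is a regular 6-gon, circumradius r=3 (area = (6/2)·3.000²·sin(360°/6) = 23.38 mm²); the cube at (11, 9) does not reach this height (z outside [8.5, 18]); the cube at (1.5, 14.5) is present — its section is the full 30×23.5 rectangle (area 705.00 mm²); Taking the union: the 2 present regions are separate (no shared area or edge), so areas and boundary lengths simply add and each stays a separate island — area = 728.38 mm²; the r=3.5 cylinder at (12, 4) gives a regular 6-gon of circumradius 3.5 (constant along its height) (area = (6/2)·3.500²·sin(360°/6) = 31.83 mm²); After the difference (first − rest): starting from the result so far (728.38 mm²), the r=3.5 cylinder at (12, 4) misses the remaining region (no effect) — area = 728.38 mm². Checking containment: at z = 6 the cross-section extends beyond the z = 2.7 cross-section by about 705.00 mm².

part overhangs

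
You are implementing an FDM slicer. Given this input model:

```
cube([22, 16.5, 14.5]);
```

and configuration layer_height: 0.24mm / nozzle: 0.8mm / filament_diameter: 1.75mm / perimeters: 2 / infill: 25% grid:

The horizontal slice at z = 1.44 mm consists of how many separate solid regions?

At z = 1.44 mm: the cube is present — its section is the full 22×16.5 rectangle. The result has 1 disconnected region.

1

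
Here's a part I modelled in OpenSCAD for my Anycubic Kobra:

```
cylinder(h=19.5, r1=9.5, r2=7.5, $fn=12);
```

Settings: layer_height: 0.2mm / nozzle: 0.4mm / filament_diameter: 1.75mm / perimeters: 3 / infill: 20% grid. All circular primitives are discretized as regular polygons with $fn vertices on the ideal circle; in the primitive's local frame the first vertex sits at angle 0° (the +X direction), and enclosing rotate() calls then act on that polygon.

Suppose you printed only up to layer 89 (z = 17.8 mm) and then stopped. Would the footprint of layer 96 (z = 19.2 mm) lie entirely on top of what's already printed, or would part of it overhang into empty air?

entirely on top

Compare the two slices. At z = 17.8: the cone (r1=9.5→r2=7.5) has section circumradius 7.674 here — a regular 12-gon (area = (12/2)·7.674²·sin(360°/12) = 176.69 mm²). At z = 19.2: the cone: at t=0.985 of its height the radius interpolates to r₁+(r₂−r₁)t = 7.531, giving a regular 12-gon of that circumradius (area = (12/2)·7.531²·sin(360°/12) = 170.14 mm²). Checking containment: the cross-section at z = 19.2 is a subset of the cross-section at z = 17.8.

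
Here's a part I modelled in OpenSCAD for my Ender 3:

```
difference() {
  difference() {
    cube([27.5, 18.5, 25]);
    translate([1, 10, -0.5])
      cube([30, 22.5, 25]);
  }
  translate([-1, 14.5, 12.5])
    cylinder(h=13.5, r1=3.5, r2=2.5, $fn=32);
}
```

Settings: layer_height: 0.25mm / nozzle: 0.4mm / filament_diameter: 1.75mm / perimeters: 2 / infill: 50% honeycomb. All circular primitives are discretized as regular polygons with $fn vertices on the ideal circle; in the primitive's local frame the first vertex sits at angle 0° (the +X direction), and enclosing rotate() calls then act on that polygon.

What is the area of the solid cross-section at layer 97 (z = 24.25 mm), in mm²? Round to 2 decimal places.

279.26 mm²

At z = 24.25 mm: the 27.5×18.5 cube contributes its full rectangle (area 508.75 mm²); the cube at (1, 10) (footprint 30×22.5) is included at this height (area 675.00 mm²); Subtracting the remaining from the first: starting from the 27.5×18.5 cube (508.75 mm²), the 30×22.5 cube at (1, 10) partially overlaps it — only the 225.25 mm² overlap (of its 675.00 mm²) is removed, clipping the outline — area = 283.50 mm²; the cone at (-1, 14.5): at t=0.870 of its height the radius interpolates to r₁+(r₂−r₁)t = 2.630, giving a regular 32-gon of that circumradius (area = (32/2)·2.630²·sin(360°/32) = 21.58 mm²); Taking the first minus the rest: starting from that combined region (283.50 mm²), the cone at (-1, 14.5) partially overlaps it — only the 4.24 mm² overlap (of its 21.58 mm²) is removed, clipping the outline — area = 279.26 mm². Overall, the cross-section has 2 separate islands. Net area = 279.26 mm².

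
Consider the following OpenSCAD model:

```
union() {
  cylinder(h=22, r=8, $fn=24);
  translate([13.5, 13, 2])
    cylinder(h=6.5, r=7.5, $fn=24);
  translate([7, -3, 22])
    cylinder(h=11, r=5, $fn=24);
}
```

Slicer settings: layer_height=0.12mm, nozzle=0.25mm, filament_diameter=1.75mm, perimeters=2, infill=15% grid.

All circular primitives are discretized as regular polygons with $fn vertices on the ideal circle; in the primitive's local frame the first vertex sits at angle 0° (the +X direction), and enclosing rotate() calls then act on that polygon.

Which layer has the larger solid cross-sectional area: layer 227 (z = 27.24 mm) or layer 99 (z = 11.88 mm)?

Layer 227 (z = 27.24): the cylinder is absent (z outside [0, 22]); the cylinder at (13.5, 13) is absent (z outside [2, 8.5]); the cylinder at (7, -3): section is a regular 24-gon, circumradius r=5 (area = (24/2)·5.000²·sin(360°/24) = 77.65 mm²); Merging all regions: only the r=5 cylinder at (7, -3) is present, so the union is just that shape — area = 77.65 mm². So its area = 77.65 mm². Layer 99 (z = 11.88): the r=8 cylinder contributes a regular 24-gon of circumradius 8 (area = (24/2)·8.000²·sin(360°/24) = 198.77 mm²); the cylinder at (13.5, 13) does not reach this height (z outside [2, 8.5]); the cylinder at (7, -3) is not intersected at this z (z outside [22, 33]); Taking the union: only the r=8 cylinder is present, so the union is just that shape — area = 198.77 mm². So its area = 198.77 mm². Layer 99 is larger (198.77 vs 77.65 mm²).

layer 99 (z = 11.88 mm)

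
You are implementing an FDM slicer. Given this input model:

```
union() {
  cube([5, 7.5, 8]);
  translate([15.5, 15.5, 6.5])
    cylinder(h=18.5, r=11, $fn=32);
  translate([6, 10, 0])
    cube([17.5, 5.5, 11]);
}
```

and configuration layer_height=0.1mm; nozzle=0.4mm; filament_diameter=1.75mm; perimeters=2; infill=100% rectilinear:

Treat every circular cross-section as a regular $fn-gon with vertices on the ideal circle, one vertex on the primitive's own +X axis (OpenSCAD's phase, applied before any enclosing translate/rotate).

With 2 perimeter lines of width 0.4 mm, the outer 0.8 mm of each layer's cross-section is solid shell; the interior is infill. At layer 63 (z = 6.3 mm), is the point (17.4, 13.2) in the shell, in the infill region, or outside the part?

At z = 6.3 mm: the 5×7.5 cube contributes its full rectangle; the cylinder at (15.5, 15.5) is absent (z outside [6.5, 25]); the cube at (6, 10) is present — its section is the full 17.5×5.5 rectangle; Taking the union: the 2 present regions are separate (no shared area or edge), so areas and boundary lengths simply add and each stays a separate island — 2 connected regions. Overall, the cross-section has 2 separate islands. The nearest boundary edge runs (6.00, 15.50)→(23.50, 15.50); distance from the point to it = 2.30 mm. (Shell/infill is judged within the island containing the point — the largest one.) The point is inside the cross-section and 2.30 mm from the nearest boundary — more than the 0.8 mm shell width (2 × 0.4), so it's in the infill interior.

infill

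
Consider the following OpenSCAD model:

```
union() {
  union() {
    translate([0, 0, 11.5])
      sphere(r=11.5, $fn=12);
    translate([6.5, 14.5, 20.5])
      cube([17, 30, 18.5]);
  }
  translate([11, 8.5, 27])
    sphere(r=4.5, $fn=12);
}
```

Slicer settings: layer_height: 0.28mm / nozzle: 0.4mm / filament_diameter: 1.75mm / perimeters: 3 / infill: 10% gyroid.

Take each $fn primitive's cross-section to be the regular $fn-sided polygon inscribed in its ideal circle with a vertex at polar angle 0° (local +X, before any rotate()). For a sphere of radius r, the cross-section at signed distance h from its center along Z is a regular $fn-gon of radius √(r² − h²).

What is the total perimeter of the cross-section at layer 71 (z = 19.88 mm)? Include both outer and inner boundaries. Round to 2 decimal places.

48.92 mm

At z = 19.88 mm: the sphere: section is a regular 12-gon, circumradius = √(r²−h²) = √(11.5²−8.38²) = 7.876 (perimeter = 2·12·7.876·sin(180°/12) = 48.92 mm); the cube at (6.5, 14.5) is not intersected at this z (z outside [20.5, 39]); Combining (union): only the r=11.5 sphere is present, so the union is just that shape — boundary = 48.92 mm; the sphere at (11, 8.5) is not intersected at this z (|z−center|=7.120 > r=4.5); Taking the union: only that combined region is present, so the union is just that shape — boundary = 48.92 mm. Overall, the cross-section is a single solid region. Total boundary length (outer) = 48.92 mm.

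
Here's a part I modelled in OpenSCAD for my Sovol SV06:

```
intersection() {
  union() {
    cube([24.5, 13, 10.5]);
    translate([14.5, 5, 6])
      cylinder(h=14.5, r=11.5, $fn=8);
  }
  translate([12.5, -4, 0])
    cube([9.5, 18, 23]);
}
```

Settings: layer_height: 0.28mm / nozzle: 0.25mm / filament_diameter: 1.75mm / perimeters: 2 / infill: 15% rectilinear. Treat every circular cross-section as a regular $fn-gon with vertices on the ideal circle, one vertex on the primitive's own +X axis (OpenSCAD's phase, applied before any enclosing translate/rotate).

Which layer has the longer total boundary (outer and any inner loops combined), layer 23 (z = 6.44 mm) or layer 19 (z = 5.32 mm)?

Layer 23 (z = 6.44): the cube (footprint 24.5×13) is included at this height (perimeter 75.00 mm); the r=11.5 cylinder at (14.5, 5) gives a regular 8-gon of circumradius 11.5 (constant along its height) (perimeter = 2·8·11.500·sin(180°/8) = 70.41 mm); Taking the union: the regions partially overlap (shared area 256.70 mm²), so the edge portions inside another operand are dropped and the merged outline is re-measured after clipping — boundary = 82.64 mm; the cube at (12.5, -4) (footprint 9.5×18) is included at this height (perimeter 55.00 mm); Keeping only the common overlap: the 9.5×18 cube at (12.5, -4) partially overlaps the result so far; clipping to the common part keeps 170.11 mm² — boundary = 54.03 mm. So its perimeter = 54.03 mm. Layer 19 (z = 5.32): the cube is present — its section is the full 24.5×13 rectangle (perimeter 75.00 mm); the cylinder at (14.5, 5) is not intersected at this z (z outside [6, 20.5]); Merging all regions: only the 24.5×13 cube is present, so the union is just that shape — boundary = 75.00 mm; the cube at (12.5, -4) (footprint 9.5×18) is included at this height (perimeter 55.00 mm); Keeping only the common overlap: the 9.5×18 cube at (12.5, -4) partially overlaps that combined region; clipping to the common part keeps 123.50 mm² — boundary = 45.00 mm. So its perimeter = 45.00 mm. Layer 23 is larger (54.03 vs 45.00 mm).

layer 23 (z = 6.44 mm)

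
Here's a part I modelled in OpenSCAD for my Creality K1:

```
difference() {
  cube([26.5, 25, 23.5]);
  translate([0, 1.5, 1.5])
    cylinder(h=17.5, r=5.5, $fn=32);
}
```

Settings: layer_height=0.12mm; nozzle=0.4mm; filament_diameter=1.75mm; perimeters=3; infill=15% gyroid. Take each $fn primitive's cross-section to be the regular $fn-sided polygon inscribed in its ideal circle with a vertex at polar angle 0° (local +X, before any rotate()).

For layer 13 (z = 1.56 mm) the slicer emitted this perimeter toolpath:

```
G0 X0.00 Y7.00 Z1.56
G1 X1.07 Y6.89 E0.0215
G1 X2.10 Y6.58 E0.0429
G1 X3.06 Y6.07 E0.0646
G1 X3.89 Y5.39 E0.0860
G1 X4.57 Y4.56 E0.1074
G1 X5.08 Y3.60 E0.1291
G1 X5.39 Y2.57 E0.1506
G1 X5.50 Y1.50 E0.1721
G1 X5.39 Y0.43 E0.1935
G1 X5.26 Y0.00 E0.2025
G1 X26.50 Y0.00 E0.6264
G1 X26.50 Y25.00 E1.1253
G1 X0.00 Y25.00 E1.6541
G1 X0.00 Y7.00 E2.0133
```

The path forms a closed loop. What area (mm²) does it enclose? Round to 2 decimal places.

Apply the shoelace formula to the sequence of (X, Y) vertices; enclosed area = 630.79 mm².

630.79 mm²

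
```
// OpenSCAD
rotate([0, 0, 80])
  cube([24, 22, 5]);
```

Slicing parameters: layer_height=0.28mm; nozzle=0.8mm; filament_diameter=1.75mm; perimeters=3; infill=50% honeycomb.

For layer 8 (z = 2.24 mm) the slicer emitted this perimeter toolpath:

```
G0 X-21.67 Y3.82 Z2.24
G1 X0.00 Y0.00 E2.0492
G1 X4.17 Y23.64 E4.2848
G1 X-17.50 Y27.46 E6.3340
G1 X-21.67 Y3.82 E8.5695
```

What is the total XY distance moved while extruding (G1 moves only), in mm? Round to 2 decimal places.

Sum the Euclidean lengths of each G1 segment: total = 92.02 mm.

92.02 mm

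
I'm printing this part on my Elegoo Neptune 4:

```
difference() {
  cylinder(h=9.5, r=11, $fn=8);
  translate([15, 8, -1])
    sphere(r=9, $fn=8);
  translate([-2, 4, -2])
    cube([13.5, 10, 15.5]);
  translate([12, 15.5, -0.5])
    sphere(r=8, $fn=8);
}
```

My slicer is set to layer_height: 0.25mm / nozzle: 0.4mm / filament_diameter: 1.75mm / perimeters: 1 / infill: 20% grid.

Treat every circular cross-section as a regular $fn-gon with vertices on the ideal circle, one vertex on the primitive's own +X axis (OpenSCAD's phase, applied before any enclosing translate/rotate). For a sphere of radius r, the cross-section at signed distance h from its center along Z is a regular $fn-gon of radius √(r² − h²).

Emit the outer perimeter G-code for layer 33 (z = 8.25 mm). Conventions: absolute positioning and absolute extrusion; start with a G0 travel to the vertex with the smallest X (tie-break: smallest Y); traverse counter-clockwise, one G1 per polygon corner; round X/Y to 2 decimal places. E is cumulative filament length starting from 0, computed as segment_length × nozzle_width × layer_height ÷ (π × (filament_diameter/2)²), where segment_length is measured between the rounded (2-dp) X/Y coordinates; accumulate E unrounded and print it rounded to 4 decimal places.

G0 X-11.00 Y0.00 Z8.25
G1 X-7.78 Y-7.78 E0.3501
G1 X0.00 Y-11.00 E0.7001
G1 X7.78 Y-7.78 E1.0502
G1 X11.00 Y0.00 E1.4003
G1 X9.34 Y4.00 E1.5803
G1 X-2.00 Y4.00 E2.0518
G1 X-2.00 Y10.17 E2.3083
G1 X-7.78 Y7.78 E2.5683
G1 X-11.00 Y0.00 E2.9184

At z = 8.25 mm: the r=11 cylinder gives a regular 8-gon of circumradius 11 (constant along its height); the sphere at (15, 8) is not intersected at this z (|z−center|=9.250 > r=9); the 13.5×10 cube at (-2, 4) contributes its full rectangle; the sphere at (12, 15.5) does not reach this height (|z−center|=8.750 > r=8); Subtracting the remaining from the first: starting from the r=11 cylinder, the 13.5×10 cube at (-2, 4) partially overlaps it — only the 58.05 mm² overlap (of its 135.00 mm²) is removed, clipping the outline — 1 connected region. The outline is a single polygon with 9 vertices. Extrusion per mm of travel: 0.4 × 0.25 / (π × 0.875²) = 0.041575. Accumulating E over each segment gives final E = 2.9184.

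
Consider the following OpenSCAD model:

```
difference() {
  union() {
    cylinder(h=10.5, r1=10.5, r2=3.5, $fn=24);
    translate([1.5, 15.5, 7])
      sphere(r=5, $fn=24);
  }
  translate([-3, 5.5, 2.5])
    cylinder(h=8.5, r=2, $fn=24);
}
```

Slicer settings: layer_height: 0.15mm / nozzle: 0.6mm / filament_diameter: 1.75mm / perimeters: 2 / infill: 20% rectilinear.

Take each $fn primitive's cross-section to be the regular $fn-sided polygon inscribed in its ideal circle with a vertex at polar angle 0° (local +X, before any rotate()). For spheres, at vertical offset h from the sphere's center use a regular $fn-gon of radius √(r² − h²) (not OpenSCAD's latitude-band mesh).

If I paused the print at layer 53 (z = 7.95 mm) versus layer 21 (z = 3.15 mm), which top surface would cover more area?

Layer 53 (z = 7.95): the cone: at t=0.757 of its height the radius interpolates to r₁+(r₂−r₁)t = 5.200, giving a regular 24-gon of that circumradius (area = (24/2)·5.200²·sin(360°/24) = 83.98 mm²); the sphere at (1.5, 15.5): section is a regular 24-gon, circumradius = √(r²−h²) = √(5²−0.95²) = 4.909 (area = (24/2)·4.909²·sin(360°/24) = 74.84 mm²); Combining (union): the 2 present regions are separate (no shared area or edge), so areas and boundary lengths simply add and each stays a separate island — area = 158.82 mm²; the cylinder at (-3, 5.5): section is a regular 24-gon, circumradius r=2 (area = (24/2)·2.000²·sin(360°/24) = 12.42 mm²); Subtracting the remaining from the first: starting from that combined region (158.82 mm²), the r=2 cylinder at (-3, 5.5) partially overlaps it — only the 1.84 mm² overlap (of its 12.42 mm²) is removed, clipping the outline — area = 156.99 mm². So its area = 156.99 mm². Layer 21 (z = 3.15): the cone: at t=0.300 of its height the radius interpolates to r₁+(r₂−r₁)t = 8.400, giving a regular 24-gon of that circumradius (area = (24/2)·8.400²·sin(360°/24) = 219.15 mm²); the r=5 sphere at (1.5, 15.5) contributes a regular 24-gon of circumradius √(5²−3.85²) = 3.190 (area = (24/2)·3.190²·sin(360°/24) = 31.61 mm²); Taking the union: the 2 present regions are separate (no shared area or edge), so areas and boundary lengths simply add and each stays a separate island — area = 250.76 mm²; the r=2 cylinder at (-3, 5.5) contributes a regular 24-gon of circumradius 2 (area = (24/2)·2.000²·sin(360°/24) = 12.42 mm²); Taking the first minus the rest: starting from that combined region (250.76 mm²), the r=2 cylinder at (-3, 5.5) lies wholly inside it (removes its full 12.42 mm² and its 12.53 mm outline becomes a hole wall) — area = 238.33 mm². So its area = 238.33 mm². Layer 21 is larger (238.33 vs 156.99 mm²).

layer 21 (z = 3.15 mm)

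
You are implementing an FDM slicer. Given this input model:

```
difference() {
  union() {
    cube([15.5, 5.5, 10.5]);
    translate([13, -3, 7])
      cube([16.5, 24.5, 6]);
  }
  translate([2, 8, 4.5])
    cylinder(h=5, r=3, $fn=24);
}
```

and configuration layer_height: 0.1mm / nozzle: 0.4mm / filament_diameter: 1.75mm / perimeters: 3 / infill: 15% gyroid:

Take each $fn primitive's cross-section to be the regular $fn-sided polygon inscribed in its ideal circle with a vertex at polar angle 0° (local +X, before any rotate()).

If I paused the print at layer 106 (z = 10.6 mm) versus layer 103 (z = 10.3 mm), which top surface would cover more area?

layer 103 (z = 10.3 mm)

Layer 106 (z = 10.6): the cube is absent (z outside [0, 10.5]); the cube at (13, -3) is present — its section is the full 16.5×24.5 rectangle (area 404.25 mm²); Merging all regions: only the 16.5×24.5 cube at (13, -3) is present, so the union is just that shape — area = 404.25 mm²; the cylinder at (2, 8) does not reach this height (z outside [4.5, 9.5]); Taking the first minus the rest: none of the subtracted shapes is present at this height, so that combined region is unchanged — area = 404.25 mm². So its area = 404.25 mm². Layer 103 (z = 10.3): the cube (footprint 15.5×5.5) is included at this height (area 85.25 mm²); the cube at (13, -3) is present — its section is the full 16.5×24.5 rectangle (area 404.25 mm²); Taking the union: the regions partially overlap — summed areas 489.50 mm² minus the doubly-counted overlap 13.75 mm² gives 475.75 mm² — area = 475.75 mm²; the cylinder at (2, 8) is not intersected at this z (z outside [4.5, 9.5]); After the difference (first − rest): none of the subtracted shapes is present at this height, so that combined region is unchanged — area = 475.75 mm². So its area = 475.75 mm². Layer 103 is larger (475.75 vs 404.25 mm²).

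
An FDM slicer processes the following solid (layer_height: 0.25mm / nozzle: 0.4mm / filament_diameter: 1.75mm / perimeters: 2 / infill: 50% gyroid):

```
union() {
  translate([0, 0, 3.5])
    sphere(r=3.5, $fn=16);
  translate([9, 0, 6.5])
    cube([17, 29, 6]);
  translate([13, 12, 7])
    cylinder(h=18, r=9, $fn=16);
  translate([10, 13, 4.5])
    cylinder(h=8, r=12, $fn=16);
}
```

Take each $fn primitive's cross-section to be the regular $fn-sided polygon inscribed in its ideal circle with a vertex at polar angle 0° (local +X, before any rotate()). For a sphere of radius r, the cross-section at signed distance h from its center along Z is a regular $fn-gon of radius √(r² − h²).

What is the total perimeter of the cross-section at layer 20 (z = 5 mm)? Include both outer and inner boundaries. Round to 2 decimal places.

94.66 mm

At z = 5 mm: the r=3.5 sphere contributes a regular 16-gon of circumradius √(3.5²−1.5²) = 3.162 (perimeter = 2·16·3.162·sin(180°/16) = 19.74 mm); the cube at (9, 0) is absent (z outside [6.5, 12.5]); the cylinder at (13, 12) does not reach this height (z outside [7, 25]); the r=12 cylinder at (10, 13) gives a regular 16-gon of circumradius 12 (constant along its height) (perimeter = 2·16·12.000·sin(180°/16) = 74.91 mm); Combining (union): the 2 present regions are separate (no shared area or edge), so areas and boundary lengths simply add and each stays a separate island — boundary = 94.66 mm. Overall, the cross-section has 2 separate islands. Total boundary length (outer) = 94.66 mm.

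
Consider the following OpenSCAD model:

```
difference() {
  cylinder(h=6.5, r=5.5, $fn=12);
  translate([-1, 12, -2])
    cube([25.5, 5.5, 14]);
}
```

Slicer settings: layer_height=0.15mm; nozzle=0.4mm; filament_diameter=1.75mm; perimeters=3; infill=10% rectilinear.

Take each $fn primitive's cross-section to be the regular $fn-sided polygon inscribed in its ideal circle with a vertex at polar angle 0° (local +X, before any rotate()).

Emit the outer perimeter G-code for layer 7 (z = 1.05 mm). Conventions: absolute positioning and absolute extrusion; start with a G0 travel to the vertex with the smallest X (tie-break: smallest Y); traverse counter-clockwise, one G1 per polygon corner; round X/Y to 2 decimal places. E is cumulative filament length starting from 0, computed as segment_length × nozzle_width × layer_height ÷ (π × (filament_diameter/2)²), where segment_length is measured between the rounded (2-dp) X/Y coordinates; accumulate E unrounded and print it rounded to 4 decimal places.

G0 X-5.50 Y0.00 Z1.05
G1 X-4.76 Y-2.75 E0.0710
G1 X-2.75 Y-4.76 E0.1419
G1 X0.00 Y-5.50 E0.2130
G1 X2.75 Y-4.76 E0.2840
G1 X4.76 Y-2.75 E0.3549
G1 X5.50 Y0.00 E0.4260
G1 X4.76 Y2.75 E0.4970
G1 X2.75 Y4.76 E0.5679
G1 X0.00 Y5.50 E0.6390
G1 X-2.75 Y4.76 E0.7100
G1 X-4.76 Y2.75 E0.7809
G1 X-5.50 Y0.00 E0.8519

At z = 1.05 mm: the r=5.5 cylinder gives a regular 12-gon of circumradius 5.5 (constant along its height); the cube at (-1, 12) (footprint 25.5×5.5) is included at this height; After the difference (first − rest): starting from the r=5.5 cylinder, the 25.5×5.5 cube at (-1, 12) misses the remaining region (no effect) — 1 connected region. The outline is a single polygon with 12 vertices. Extrusion per mm of travel: 0.4 × 0.15 / (π × 0.875²) = 0.024945. Accumulating E over each segment gives final E = 0.8519.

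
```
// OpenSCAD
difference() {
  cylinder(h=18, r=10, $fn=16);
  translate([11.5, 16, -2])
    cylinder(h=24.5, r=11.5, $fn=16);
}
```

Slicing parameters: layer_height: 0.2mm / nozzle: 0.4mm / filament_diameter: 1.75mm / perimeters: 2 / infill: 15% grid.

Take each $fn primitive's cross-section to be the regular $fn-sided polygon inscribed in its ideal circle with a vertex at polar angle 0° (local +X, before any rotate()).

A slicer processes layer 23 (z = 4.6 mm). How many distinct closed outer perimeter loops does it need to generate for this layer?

1

At z = 4.6 mm: the r=10 cylinder contributes a regular 16-gon of circumradius 10; the cylinder at (11.5, 16): section is a regular 16-gon, circumradius r=11.5; After the difference (first − rest): starting from the r=10 cylinder, the r=11.5 cylinder at (11.5, 16) partially overlaps it — only the 8.08 mm² overlap (of its 404.88 mm²) is removed, clipping the outline — 1 connected region. The result has 1 disconnected region.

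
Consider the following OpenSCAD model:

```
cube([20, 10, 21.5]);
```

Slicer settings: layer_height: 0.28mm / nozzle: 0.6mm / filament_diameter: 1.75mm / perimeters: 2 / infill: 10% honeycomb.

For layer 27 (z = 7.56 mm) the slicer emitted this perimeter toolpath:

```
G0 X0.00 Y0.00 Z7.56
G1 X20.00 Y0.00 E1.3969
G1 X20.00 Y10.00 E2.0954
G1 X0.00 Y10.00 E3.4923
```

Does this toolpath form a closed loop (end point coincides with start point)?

Start point (G0): (0.00, 0.00). End point (last G1): the path does not return to the start — open.

no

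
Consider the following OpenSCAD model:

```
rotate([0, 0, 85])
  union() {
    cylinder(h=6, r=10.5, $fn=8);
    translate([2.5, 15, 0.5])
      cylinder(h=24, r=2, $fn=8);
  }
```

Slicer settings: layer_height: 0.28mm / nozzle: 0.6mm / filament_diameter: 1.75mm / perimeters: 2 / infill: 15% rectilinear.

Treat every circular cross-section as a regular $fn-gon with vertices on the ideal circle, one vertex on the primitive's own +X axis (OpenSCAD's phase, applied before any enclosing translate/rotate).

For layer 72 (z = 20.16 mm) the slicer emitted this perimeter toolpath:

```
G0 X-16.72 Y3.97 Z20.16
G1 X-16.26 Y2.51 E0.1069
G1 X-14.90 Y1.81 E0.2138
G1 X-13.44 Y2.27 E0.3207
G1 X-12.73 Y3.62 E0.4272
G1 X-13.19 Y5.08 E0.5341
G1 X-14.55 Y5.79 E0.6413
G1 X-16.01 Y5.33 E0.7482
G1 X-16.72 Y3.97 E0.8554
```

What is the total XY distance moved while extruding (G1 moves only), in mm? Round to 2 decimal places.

Sum the Euclidean lengths of each G1 segment: total = 12.25 mm.

12.25 mm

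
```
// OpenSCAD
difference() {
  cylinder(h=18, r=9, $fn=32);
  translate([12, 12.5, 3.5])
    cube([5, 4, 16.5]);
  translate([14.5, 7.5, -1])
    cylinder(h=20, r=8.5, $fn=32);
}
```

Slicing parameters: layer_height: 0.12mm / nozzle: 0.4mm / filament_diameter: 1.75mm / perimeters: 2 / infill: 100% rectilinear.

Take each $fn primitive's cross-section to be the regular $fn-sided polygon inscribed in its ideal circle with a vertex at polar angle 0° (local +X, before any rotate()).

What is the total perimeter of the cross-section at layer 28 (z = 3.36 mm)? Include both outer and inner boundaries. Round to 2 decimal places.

56.48 mm

At z = 3.36 mm: the r=9 cylinder gives a regular 32-gon of circumradius 9 (constant along its height) (perimeter = 2·32·9.000·sin(180°/32) = 56.46 mm); the cube at (12, 12.5) is absent (z outside [3.5, 20]); the r=8.5 cylinder at (14.5, 7.5) gives a regular 32-gon of circumradius 8.5 (constant along its height) (perimeter = 2·32·8.500·sin(180°/32) = 53.32 mm); After the difference (first − rest): starting from the r=9 cylinder, the r=8.5 cylinder at (14.5, 7.5) partially overlaps it — only the 4.63 mm² overlap (of its 225.52 mm²) is removed, clipping the outline — boundary = 56.48 mm. Overall, the cross-section is a single solid region. Total boundary length (outer) = 56.48 mm.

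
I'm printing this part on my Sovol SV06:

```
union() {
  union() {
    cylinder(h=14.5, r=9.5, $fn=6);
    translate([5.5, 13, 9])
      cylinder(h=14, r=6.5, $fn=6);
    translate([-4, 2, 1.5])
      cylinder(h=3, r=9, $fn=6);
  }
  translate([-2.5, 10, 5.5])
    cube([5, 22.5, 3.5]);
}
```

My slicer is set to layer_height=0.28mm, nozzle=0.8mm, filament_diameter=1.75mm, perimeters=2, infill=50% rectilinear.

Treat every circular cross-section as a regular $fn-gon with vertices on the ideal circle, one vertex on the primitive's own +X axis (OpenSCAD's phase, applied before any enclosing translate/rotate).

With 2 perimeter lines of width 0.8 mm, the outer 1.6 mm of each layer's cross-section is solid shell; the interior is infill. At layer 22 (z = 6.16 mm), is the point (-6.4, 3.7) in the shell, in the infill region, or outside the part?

shell

At z = 6.16 mm: the r=9.5 cylinder gives a regular 6-gon of circumradius 9.5 (constant along its height); the cylinder at (5.5, 13) is not intersected at this z (z outside [9, 23]); the cylinder at (-4, 2) does not reach this height (z outside [1.5, 4.5]); Combining (union): only the r=9.5 cylinder is present, so the union is just that shape — 1 connected region; the 5×22.5 cube at (-2.5, 10) contributes its full rectangle; Combining (union): the 2 present regions are separate (no shared area or edge), so areas and boundary lengths simply add and each stays a separate island — 2 connected regions. Overall, the cross-section has 2 separate islands. The nearest boundary edge runs (-9.50, 0.00)→(-4.75, 8.23); distance from the point to it = 0.83 mm. (Shell/infill is judged within the island containing the point — the largest one.) The point is inside the cross-section, 0.83 mm from the nearest boundary — within the 1.6 mm shell band (2 × 0.8).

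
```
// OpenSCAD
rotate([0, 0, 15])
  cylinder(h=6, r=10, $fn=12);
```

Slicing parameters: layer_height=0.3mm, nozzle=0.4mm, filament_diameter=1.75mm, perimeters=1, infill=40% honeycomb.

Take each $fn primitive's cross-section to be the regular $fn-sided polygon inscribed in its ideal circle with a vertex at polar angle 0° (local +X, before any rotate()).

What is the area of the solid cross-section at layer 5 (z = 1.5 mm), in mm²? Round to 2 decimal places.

At z = 1.5 mm: the r=10 cylinder gives a regular 12-gon of circumradius 10 (constant along its height) (area = (12/2)·10.000²·sin(360°/12) = 300.00 mm²); (whole slice rotated 15° about Z — lengths, areas and connectivity unchanged). Overall, the cross-section is a single solid region. Net area = 300.00 mm².

300.00 mm²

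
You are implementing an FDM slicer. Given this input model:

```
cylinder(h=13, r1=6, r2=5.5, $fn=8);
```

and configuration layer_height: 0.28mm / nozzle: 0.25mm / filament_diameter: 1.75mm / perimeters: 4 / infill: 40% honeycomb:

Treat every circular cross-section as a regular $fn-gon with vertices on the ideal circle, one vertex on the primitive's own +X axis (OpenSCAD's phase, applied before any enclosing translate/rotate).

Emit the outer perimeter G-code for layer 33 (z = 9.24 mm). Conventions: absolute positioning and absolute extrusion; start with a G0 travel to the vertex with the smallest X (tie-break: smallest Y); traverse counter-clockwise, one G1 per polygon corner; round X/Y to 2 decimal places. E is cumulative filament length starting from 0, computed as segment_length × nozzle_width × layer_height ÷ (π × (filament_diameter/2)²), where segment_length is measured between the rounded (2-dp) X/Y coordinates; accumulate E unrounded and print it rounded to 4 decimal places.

At z = 9.24 mm: the cone contributes a regular 8-gon of circumradius 5.645 (interpolated between r1=6 and r2=5.5 at t=0.711). The outline is a single polygon with 8 vertices. Extrusion per mm of travel: 0.25 × 0.28 / (π × 0.875²) = 0.029103. Accumulating E over each segment gives final E = 1.0053.

G0 X-5.64 Y0.00 Z9.24
G1 X-3.99 Y-3.99 E0.1257
G1 X0.00 Y-5.64 E0.2513
G1 X3.99 Y-3.99 E0.3770
G1 X5.64 Y0.00 E0.5026
G1 X3.99 Y3.99 E0.6283
G1 X0.00 Y5.64 E0.7539
G1 X-3.99 Y3.99 E0.8796
G1 X-5.64 Y0.00 E1.0053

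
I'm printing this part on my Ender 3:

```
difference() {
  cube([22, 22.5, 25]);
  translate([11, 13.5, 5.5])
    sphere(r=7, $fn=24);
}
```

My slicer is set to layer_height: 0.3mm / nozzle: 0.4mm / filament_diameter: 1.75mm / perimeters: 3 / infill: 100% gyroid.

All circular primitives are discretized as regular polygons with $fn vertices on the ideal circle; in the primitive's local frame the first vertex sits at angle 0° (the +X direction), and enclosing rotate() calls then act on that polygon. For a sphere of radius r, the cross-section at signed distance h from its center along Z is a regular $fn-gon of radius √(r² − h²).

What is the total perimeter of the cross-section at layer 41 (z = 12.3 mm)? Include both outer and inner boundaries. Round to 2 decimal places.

At z = 12.3 mm: the cube (footprint 22×22.5) is included at this height (perimeter 89.00 mm); the r=7 sphere at (11, 13.5) contributes a regular 24-gon of circumradius √(7²−6.8²) = 1.661 (perimeter = 2·24·1.661·sin(180°/24) = 10.41 mm); After the difference (first − rest): starting from the 22×22.5 cube, the r=7 sphere at (11, 13.5) lies wholly inside it (removes its full 8.57 mm² and its 10.41 mm outline becomes a hole wall) — boundary (outer + 1 inner loop) = 99.41 mm. Overall, the cross-section is one region with 1 hole. Total boundary length (outer + inner) = 99.41 mm.

99.41 mm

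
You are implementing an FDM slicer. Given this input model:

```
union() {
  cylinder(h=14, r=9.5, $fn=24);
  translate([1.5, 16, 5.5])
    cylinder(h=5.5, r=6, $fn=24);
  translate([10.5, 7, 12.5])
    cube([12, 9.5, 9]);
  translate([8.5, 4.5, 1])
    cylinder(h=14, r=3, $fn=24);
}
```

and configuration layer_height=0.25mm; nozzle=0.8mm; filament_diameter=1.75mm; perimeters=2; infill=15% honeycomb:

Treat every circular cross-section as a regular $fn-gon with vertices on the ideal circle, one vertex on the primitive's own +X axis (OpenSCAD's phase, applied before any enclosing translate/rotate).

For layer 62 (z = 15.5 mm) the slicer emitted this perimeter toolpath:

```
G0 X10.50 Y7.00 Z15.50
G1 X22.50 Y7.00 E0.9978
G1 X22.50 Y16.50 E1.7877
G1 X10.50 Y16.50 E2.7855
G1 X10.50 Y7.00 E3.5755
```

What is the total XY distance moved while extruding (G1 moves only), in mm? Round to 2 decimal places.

Sum the Euclidean lengths of each G1 segment: total = 43.00 mm.

43.00 mm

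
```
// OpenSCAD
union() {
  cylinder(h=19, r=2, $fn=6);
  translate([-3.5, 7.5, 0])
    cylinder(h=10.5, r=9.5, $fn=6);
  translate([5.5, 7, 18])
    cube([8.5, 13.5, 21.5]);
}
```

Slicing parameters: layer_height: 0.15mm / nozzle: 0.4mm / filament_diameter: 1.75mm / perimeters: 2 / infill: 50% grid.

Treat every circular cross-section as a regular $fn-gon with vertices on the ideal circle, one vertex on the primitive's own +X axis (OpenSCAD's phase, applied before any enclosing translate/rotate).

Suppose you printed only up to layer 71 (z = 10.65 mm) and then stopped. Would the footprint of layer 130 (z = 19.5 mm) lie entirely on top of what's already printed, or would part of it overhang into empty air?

Compare the two slices. At z = 10.65: the cylinder: section is a regular 6-gon, circumradius r=2 (area = (6/2)·2.000²·sin(360°/6) = 10.39 mm²); the cylinder at (-3.5, 7.5) is absent (z outside [0, 10.5]); the cube at (5.5, 7) does not reach this height (z outside [18, 39.5]); Combining (union): only the r=2 cylinder is present, so the union is just that shape — area = 10.39 mm². At z = 19.5: the cylinder does not reach this height (z outside [0, 19]); the cylinder at (-3.5, 7.5) is absent (z outside [0, 10.5]); the cube at (5.5, 7) is present — its section is the full 8.5×13.5 rectangle (area 114.75 mm²); Merging all regions: only the 8.5×13.5 cube at (5.5, 7) is present, so the union is just that shape — area = 114.75 mm². Checking containment: at z = 19.5 the cross-section extends beyond the z = 10.65 cross-section by about 114.75 mm².

part overhangs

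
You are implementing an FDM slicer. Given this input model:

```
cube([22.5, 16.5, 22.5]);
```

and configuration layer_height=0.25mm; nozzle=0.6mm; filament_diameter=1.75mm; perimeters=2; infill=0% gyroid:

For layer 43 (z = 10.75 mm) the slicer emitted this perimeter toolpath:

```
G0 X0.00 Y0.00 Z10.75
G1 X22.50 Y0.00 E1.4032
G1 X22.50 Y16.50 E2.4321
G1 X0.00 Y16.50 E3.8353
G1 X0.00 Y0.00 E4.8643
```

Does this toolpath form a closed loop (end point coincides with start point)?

yes

Start point (G0): (0.00, 0.00). End point (last G1): the path returns to the start — closed.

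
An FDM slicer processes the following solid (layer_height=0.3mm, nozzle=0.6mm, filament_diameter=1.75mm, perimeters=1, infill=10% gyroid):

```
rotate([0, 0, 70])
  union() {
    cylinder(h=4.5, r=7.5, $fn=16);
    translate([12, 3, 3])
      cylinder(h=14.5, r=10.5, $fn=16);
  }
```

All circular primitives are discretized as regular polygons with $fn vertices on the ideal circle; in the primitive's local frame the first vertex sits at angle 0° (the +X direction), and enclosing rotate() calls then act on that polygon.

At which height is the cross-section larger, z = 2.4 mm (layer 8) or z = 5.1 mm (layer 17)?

Layer 8 (z = 2.4): the r=7.5 cylinder contributes a regular 16-gon of circumradius 7.5 (area = (16/2)·7.500²·sin(360°/16) = 172.21 mm²); the cylinder at (12, 3) does not reach this height (z outside [3, 17.5]); Taking the union: only the r=7.5 cylinder is present, so the union is just that shape — area = 172.21 mm²; (rotated 70° about Z; rotation is an isometry so areas/perimeters/island counts are preserved). So its area = 172.21 mm². Layer 17 (z = 5.1): the cylinder is absent (z outside [0, 4.5]); the r=10.5 cylinder at (12, 3) gives a regular 16-gon of circumradius 10.5 (constant along its height) (area = (16/2)·10.500²·sin(360°/16) = 337.53 mm²); Merging all regions: only the r=10.5 cylinder at (12, 3) is present, so the union is just that shape — area = 337.53 mm²; (whole slice rotated 70° about Z — lengths, areas and connectivity unchanged). So its area = 337.53 mm². Layer 17 is larger (337.53 vs 172.21 mm²).

layer 17 (z = 5.1 mm)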